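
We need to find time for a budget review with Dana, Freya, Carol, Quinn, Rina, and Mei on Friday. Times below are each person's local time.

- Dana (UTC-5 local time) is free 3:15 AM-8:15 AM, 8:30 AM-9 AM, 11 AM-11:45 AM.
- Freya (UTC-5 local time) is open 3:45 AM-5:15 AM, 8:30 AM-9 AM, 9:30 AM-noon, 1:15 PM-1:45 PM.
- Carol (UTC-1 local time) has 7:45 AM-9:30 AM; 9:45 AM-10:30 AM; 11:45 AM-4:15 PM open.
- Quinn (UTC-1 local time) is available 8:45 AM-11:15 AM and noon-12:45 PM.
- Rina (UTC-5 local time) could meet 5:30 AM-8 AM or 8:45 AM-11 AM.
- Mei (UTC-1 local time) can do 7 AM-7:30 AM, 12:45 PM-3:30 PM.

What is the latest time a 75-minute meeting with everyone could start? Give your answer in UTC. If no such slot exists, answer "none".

none

Dana in UTC: 08:15-13:15, 13:30-14:00, 16:00-16:45 (add 5h to convert from UTC-5).
Freya in UTC: 08:45-10:15, 13:30-14:00, 14:30-17:00, 18:15-18:45 (add 5h to convert from UTC-5).
Carol in UTC: 08:45-10:30, 10:45-11:30, 12:45-17:15 (add 1h to convert from UTC-1).
Quinn in UTC: 09:45-12:15, 13:00-13:45 (add 1h to convert from UTC-1).
Rina in UTC: 10:30-13:00, 13:45-16:00 (add 5h to convert from UTC-5).
Mei in UTC: 08:00-08:30, 13:45-16:30 (add 1h to convert from UTC-1).
Dana ∩ Freya: 08:45-10:15, 13:30-14:00, 16:00-16:45.
Dana ∩ Freya ∩ Carol: 08:45-10:15, 13:30-14:00, 16:00-16:45.
Dana ∩ Freya ∩ Carol ∩ Quinn: 09:45-10:15, 13:30-13:45.
Dana ∩ Freya ∩ Carol ∩ Quinn ∩ Rina: ∅.
Dana ∩ Freya ∩ Carol ∩ Quinn ∩ Rina ∩ Mei: ∅.
There is no time when everyone is free.
No common window is at least 75 minutes long.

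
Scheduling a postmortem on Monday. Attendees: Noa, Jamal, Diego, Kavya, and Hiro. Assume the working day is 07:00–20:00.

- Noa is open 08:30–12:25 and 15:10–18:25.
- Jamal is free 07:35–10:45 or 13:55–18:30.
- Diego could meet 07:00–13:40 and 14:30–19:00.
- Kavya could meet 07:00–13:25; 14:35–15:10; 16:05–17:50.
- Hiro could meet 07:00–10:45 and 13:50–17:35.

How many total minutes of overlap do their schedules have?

Noa ∩ Jamal: 08:30-10:45, 15:10-18:25.
Noa ∩ Jamal ∩ Diego: 08:30-10:45, 15:10-18:25.
Noa ∩ Jamal ∩ Diego ∩ Kavya: 08:30-10:45, 16:05-17:50.
Noa ∩ Jamal ∩ Diego ∩ Kavya ∩ Hiro: 08:30-10:45, 16:05-17:35.
Those are the intersection windows.
Summing the common windows: 135 + 90 = 225 minutes.

225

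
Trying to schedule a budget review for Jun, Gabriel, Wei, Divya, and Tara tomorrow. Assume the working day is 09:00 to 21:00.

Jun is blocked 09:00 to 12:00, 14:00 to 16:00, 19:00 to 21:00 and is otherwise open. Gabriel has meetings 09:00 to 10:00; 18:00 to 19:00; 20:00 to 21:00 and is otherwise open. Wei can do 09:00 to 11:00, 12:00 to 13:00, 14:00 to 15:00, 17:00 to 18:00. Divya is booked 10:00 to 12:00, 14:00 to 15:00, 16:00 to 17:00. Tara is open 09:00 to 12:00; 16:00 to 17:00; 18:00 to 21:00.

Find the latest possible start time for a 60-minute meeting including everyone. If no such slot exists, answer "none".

Jun free: 12:00-14:00, 16:00-19:00 (invert busy blocks within the working day).
Gabriel free: 10:00-18:00, 19:00-20:00 (invert busy blocks within the working day).
Wei free: 09:00-11:00, 12:00-13:00, 14:00-15:00, 17:00-18:00.
Divya free: 09:00-10:00, 12:00-14:00, 15:00-16:00, 17:00-21:00 (invert busy blocks within the working day).
Tara free: 09:00-12:00, 16:00-17:00, 18:00-21:00.
Jun ∩ Gabriel: 12:00-14:00, 16:00-18:00.
Jun ∩ Gabriel ∩ Wei: 12:00-13:00, 17:00-18:00.
Jun ∩ Gabriel ∩ Wei ∩ Divya: 12:00-13:00, 17:00-18:00.
Jun ∩ Gabriel ∩ Wei ∩ Divya ∩ Tara: ∅.
There is no time when everyone is free.
No common window is at least 60 minutes long.

none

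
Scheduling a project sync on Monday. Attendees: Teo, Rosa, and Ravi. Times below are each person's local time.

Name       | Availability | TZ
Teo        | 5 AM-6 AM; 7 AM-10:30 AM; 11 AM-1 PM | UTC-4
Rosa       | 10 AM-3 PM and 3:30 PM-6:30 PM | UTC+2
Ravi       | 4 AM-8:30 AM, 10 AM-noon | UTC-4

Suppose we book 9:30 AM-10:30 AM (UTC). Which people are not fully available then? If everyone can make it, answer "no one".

Teo in UTC: 09:00-10:00, 11:00-14:30, 15:00-17:00 (add 4h to convert from UTC-4).
Rosa in UTC: 08:00-13:00, 13:30-16:30 (subtract 2h to convert from UTC+2).
Ravi in UTC: 08:00-12:30, 14:00-16:00 (add 4h to convert from UTC-4).
Teo: not fully free for 09:30-10:30. Rosa: free for 09:30-10:30. Ravi: free for 09:30-10:30.

Teo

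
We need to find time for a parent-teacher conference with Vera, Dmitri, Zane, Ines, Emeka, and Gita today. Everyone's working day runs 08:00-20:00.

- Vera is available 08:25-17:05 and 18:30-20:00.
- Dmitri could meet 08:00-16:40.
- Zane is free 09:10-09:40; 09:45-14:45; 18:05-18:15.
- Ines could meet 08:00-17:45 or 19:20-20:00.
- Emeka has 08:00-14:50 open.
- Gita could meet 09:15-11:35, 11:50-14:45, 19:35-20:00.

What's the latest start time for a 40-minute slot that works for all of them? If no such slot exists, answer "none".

Vera ∩ Dmitri: 08:25-16:40.
Vera ∩ Dmitri ∩ Zane: 09:10-09:40, 09:45-14:45.
Vera ∩ Dmitri ∩ Zane ∩ Ines: 09:10-09:40, 09:45-14:45.
Vera ∩ Dmitri ∩ Zane ∩ Ines ∩ Emeka: 09:10-09:40, 09:45-14:45.
Vera ∩ Dmitri ∩ Zane ∩ Ines ∩ Emeka ∩ Gita: 09:15-09:40, 09:45-11:35, 11:50-14:45.
Those are the intersection windows.
The last common window of at least 40 minutes is 11:50-14:45; a 40-minute meeting can start as late as 14:05 and still end by 14:45.

14:05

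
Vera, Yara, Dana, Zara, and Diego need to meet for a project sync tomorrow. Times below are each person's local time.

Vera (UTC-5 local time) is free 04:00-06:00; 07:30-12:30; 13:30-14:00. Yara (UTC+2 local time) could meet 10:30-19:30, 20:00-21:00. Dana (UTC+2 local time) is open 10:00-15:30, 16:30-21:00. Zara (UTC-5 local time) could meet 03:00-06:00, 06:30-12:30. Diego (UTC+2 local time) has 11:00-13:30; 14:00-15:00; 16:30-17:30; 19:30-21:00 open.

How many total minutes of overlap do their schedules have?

210

Vera in UTC: 09:00-11:00, 12:30-17:30, 18:30-19:00 (add 5h to convert from UTC-5).
Yara in UTC: 08:30-17:30, 18:00-19:00 (subtract 2h to convert from UTC+2).
Dana in UTC: 08:00-13:30, 14:30-19:00 (subtract 2h to convert from UTC+2).
Zara in UTC: 08:00-11:00, 11:30-17:30 (add 5h to convert from UTC-5).
Diego in UTC: 09:00-11:30, 12:00-13:00, 14:30-15:30, 17:30-19:00 (subtract 2h to convert from UTC+2).
Vera ∩ Yara: 09:00-11:00, 12:30-17:30, 18:30-19:00.
Vera ∩ Yara ∩ Dana: 09:00-11:00, 12:30-13:30, 14:30-17:30, 18:30-19:00.
Vera ∩ Yara ∩ Dana ∩ Zara: 09:00-11:00, 12:30-13:30, 14:30-17:30.
Vera ∩ Yara ∩ Dana ∩ Zara ∩ Diego: 09:00-11:00, 12:30-13:00, 14:30-15:30.
Those are the intersection windows.
Summing the common windows: 120 + 30 + 60 = 210 minutes.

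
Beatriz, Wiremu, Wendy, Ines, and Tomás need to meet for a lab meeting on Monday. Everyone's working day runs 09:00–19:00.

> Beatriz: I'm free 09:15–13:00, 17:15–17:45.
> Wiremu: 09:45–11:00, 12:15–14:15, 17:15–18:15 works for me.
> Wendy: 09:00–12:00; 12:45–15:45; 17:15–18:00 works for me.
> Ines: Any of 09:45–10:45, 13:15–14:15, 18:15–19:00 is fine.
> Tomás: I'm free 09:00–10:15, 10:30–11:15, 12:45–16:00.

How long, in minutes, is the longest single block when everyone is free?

30

Beatriz ∩ Wiremu: 09:45-11:00, 12:15-13:00, 17:15-17:45.
Beatriz ∩ Wiremu ∩ Wendy: 09:45-11:00, 12:45-13:00, 17:15-17:45.
Beatriz ∩ Wiremu ∩ Wendy ∩ Ines: 09:45-10:45.
Beatriz ∩ Wiremu ∩ Wendy ∩ Ines ∩ Tomás: 09:45-10:15, 10:30-10:45.
The longest is 09:45-10:15 at 30 minutes.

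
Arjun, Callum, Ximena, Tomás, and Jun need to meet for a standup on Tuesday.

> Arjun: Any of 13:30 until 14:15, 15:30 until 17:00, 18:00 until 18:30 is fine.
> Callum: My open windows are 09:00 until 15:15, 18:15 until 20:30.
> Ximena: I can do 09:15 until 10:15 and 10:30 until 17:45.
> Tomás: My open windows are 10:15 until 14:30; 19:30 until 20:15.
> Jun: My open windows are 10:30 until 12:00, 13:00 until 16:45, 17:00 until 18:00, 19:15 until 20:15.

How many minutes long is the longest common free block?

45

Arjun ∩ Callum: 13:30-14:15, 18:15-18:30.
Arjun ∩ Callum ∩ Ximena: 13:30-14:15.
Arjun ∩ Callum ∩ Ximena ∩ Tomás: 13:30-14:15.
Arjun ∩ Callum ∩ Ximena ∩ Tomás ∩ Jun: 13:30-14:15.
The longest is 13:30-14:15 at 45 minutes.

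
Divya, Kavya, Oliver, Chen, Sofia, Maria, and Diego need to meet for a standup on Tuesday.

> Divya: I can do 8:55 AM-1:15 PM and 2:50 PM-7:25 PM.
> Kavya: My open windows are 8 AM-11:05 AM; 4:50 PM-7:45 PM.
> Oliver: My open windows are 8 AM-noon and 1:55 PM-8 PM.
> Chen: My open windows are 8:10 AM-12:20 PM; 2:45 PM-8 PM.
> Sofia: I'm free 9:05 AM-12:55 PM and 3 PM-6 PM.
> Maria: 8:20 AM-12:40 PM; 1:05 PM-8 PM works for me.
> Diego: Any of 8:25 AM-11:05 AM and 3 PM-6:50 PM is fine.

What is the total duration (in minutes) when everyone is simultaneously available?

190

Divya ∩ Kavya: 08:55-11:05, 16:50-19:25.
Divya ∩ Kavya ∩ Oliver: 08:55-11:05, 16:50-19:25.
Divya ∩ Kavya ∩ Oliver ∩ Chen: 08:55-11:05, 16:50-19:25.
Divya ∩ Kavya ∩ Oliver ∩ Chen ∩ Sofia: 09:05-11:05, 16:50-18:00.
Divya ∩ Kavya ∩ Oliver ∩ Chen ∩ Sofia ∩ Maria: 09:05-11:05, 16:50-18:00.
Divya ∩ Kavya ∩ Oliver ∩ Chen ∩ Sofia ∩ Maria ∩ Diego: 09:05-11:05, 16:50-18:00.
Summing the common windows: 120 + 70 = 190 minutes.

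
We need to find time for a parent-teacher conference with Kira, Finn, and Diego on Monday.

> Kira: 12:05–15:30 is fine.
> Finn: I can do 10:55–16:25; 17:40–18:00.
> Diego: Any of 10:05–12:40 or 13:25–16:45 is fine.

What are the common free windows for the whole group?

Kira ∩ Finn: 12:05-15:30.
Kira ∩ Finn ∩ Diego: 12:05-12:40, 13:25-15:30.

12:05-12:40, 13:25-15:30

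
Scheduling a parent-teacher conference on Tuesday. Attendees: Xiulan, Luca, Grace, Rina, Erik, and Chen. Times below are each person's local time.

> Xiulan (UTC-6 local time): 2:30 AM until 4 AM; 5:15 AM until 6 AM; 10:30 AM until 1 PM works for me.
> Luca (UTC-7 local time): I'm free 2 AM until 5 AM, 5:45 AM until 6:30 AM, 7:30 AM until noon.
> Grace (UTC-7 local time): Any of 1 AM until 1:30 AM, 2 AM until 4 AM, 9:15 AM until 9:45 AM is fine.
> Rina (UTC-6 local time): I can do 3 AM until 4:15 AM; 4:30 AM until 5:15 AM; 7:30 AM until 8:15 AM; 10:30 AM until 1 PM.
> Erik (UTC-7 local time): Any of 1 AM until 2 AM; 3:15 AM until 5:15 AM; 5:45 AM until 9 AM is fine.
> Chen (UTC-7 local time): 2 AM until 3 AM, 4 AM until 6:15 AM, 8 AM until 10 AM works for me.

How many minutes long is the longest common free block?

0

Xiulan in UTC: 08:30-10:00, 11:15-12:00, 16:30-19:00 (add 6h to convert from UTC-6).
Luca in UTC: 09:00-12:00, 12:45-13:30, 14:30-19:00 (add 7h to convert from UTC-7).
Grace in UTC: 08:00-08:30, 09:00-11:00, 16:15-16:45 (add 7h to convert from UTC-7).
Rina in UTC: 09:00-10:15, 10:30-11:15, 13:30-14:15, 16:30-19:00 (add 6h to convert from UTC-6).
Erik in UTC: 08:00-09:00, 10:15-12:15, 12:45-16:00 (add 7h to convert from UTC-7).
Chen in UTC: 09:00-10:00, 11:00-13:15, 15:00-17:00 (add 7h to convert from UTC-7).
Xiulan ∩ Luca: 09:00-10:00, 11:15-12:00, 16:30-19:00.
Xiulan ∩ Luca ∩ Grace: 09:00-10:00, 16:30-16:45.
Xiulan ∩ Luca ∩ Grace ∩ Rina: 09:00-10:00, 16:30-16:45.
Xiulan ∩ Luca ∩ Grace ∩ Rina ∩ Erik: ∅.
Xiulan ∩ Luca ∩ Grace ∩ Rina ∩ Erik ∩ Chen: ∅.
There is no time when everyone is free.
No common window exists, so the longest block is 0 minutes.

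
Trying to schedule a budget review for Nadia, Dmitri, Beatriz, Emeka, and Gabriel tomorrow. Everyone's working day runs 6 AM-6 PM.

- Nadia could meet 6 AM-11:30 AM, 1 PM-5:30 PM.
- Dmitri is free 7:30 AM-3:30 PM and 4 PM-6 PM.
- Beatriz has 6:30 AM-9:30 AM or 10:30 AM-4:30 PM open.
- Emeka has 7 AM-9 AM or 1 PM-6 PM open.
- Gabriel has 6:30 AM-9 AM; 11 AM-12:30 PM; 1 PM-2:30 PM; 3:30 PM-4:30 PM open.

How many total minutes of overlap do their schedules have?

Nadia ∩ Dmitri: 07:30-11:30, 13:00-15:30, 16:00-17:30.
Nadia ∩ Dmitri ∩ Beatriz: 07:30-09:30, 10:30-11:30, 13:00-15:30, 16:00-16:30.
Nadia ∩ Dmitri ∩ Beatriz ∩ Emeka: 07:30-09:00, 13:00-15:30, 16:00-16:30.
Nadia ∩ Dmitri ∩ Beatriz ∩ Emeka ∩ Gabriel: 07:30-09:00, 13:00-14:30, 16:00-16:30.
So the common availability across everyone is 07:30-09:00, 13:00-14:30, 16:00-16:30.
Summing the common windows: 90 + 90 + 30 = 210 minutes.

210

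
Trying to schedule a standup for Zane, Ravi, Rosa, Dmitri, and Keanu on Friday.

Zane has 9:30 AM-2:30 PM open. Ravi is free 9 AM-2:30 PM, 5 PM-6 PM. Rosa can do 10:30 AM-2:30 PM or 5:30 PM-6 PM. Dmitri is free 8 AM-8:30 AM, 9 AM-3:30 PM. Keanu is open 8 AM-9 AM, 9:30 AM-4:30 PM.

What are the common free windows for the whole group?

10:30-14:30

Zane ∩ Ravi: 09:30-14:30.
Zane ∩ Ravi ∩ Rosa: 10:30-14:30.
Zane ∩ Ravi ∩ Rosa ∩ Dmitri: 10:30-14:30.
Zane ∩ Ravi ∩ Rosa ∩ Dmitri ∩ Keanu: 10:30-14:30.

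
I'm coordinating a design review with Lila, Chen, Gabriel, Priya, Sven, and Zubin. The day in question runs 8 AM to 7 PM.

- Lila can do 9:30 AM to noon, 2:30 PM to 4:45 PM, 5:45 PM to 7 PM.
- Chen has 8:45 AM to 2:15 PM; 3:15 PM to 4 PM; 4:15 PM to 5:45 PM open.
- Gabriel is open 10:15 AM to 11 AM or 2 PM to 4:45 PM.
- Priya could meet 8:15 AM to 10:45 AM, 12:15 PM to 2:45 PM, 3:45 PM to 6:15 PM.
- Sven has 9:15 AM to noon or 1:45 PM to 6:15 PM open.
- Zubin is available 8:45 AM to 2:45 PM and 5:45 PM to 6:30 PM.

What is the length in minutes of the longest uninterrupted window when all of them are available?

Lila ∩ Chen: 09:30-12:00, 15:15-16:00, 16:15-16:45.
Lila ∩ Chen ∩ Gabriel: 10:15-11:00, 15:15-16:00, 16:15-16:45.
Lila ∩ Chen ∩ Gabriel ∩ Priya: 10:15-10:45, 15:45-16:00, 16:15-16:45.
Lila ∩ Chen ∩ Gabriel ∩ Priya ∩ Sven: 10:15-10:45, 15:45-16:00, 16:15-16:45.
Lila ∩ Chen ∩ Gabriel ∩ Priya ∩ Sven ∩ Zubin: 10:15-10:45.
The longest is 10:15-10:45 at 30 minutes.

30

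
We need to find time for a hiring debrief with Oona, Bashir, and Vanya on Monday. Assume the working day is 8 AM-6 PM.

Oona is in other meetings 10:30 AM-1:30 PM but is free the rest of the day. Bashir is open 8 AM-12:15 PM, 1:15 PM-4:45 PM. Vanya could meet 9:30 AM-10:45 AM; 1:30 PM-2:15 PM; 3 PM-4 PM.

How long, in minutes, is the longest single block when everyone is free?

60

Oona free: 08:00-10:30, 13:30-18:00 (invert busy blocks within the working day).
Bashir free: 08:00-12:15, 13:15-16:45.
Vanya free: 09:30-10:45, 13:30-14:15, 15:00-16:00.
Oona ∩ Bashir: 08:00-10:30, 13:30-16:45.
Oona ∩ Bashir ∩ Vanya: 09:30-10:30, 13:30-14:15, 15:00-16:00.
So the common availability across everyone is 09:30-10:30, 13:30-14:15, 15:00-16:00.
The longest is 09:30-10:30 at 60 minutes.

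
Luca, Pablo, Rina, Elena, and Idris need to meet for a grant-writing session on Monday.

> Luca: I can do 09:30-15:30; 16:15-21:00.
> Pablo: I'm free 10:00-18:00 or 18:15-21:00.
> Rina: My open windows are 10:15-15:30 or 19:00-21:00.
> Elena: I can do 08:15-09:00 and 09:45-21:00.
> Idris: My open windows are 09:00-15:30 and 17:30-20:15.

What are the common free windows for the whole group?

Luca ∩ Pablo: 10:00-15:30, 16:15-18:00, 18:15-21:00.
Luca ∩ Pablo ∩ Rina: 10:15-15:30, 19:00-21:00.
Luca ∩ Pablo ∩ Rina ∩ Elena: 10:15-15:30, 19:00-21:00.
Luca ∩ Pablo ∩ Rina ∩ Elena ∩ Idris: 10:15-15:30, 19:00-20:15.
Those are the intersection windows.

10:15-15:30, 19:00-20:15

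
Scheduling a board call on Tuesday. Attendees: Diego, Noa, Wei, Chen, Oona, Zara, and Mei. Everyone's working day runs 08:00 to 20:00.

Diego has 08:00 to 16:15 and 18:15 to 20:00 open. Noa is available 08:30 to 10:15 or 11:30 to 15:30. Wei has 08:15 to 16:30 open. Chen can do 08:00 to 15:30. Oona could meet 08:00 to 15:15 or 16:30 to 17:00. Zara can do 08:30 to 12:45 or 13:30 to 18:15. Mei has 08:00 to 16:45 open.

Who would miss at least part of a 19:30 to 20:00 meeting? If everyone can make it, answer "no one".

Chen, Mei, Noa, Oona, Wei, Zara

Diego: free for 19:30-20:00. Noa: not fully free for 19:30-20:00. Wei: not fully free for 19:30-20:00. Chen: not fully free for 19:30-20:00. Oona: not fully free for 19:30-20:00. Zara: not fully free for 19:30-20:00. Mei: not fully free for 19:30-20:00.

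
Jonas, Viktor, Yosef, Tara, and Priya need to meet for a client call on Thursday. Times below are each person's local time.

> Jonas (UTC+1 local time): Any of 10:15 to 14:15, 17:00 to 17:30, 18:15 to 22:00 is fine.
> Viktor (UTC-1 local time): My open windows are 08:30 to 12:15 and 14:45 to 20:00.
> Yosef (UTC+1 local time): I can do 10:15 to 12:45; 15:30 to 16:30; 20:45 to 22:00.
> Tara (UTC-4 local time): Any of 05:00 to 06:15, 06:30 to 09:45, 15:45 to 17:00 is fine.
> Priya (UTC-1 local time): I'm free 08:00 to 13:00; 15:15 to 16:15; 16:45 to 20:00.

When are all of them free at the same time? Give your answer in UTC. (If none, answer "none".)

Jonas in UTC: 09:15-13:15, 16:00-16:30, 17:15-21:00 (subtract 1h to convert from UTC+1).
Viktor in UTC: 09:30-13:15, 15:45-21:00 (add 1h to convert from UTC-1).
Yosef in UTC: 09:15-11:45, 14:30-15:30, 19:45-21:00 (subtract 1h to convert from UTC+1).
Tara in UTC: 09:00-10:15, 10:30-13:45, 19:45-21:00 (add 4h to convert from UTC-4).
Priya in UTC: 09:00-14:00, 16:15-17:15, 17:45-21:00 (add 1h to convert from UTC-1).
Jonas ∩ Viktor: 09:30-13:15, 16:00-16:30, 17:15-21:00.
Jonas ∩ Viktor ∩ Yosef: 09:30-11:45, 19:45-21:00.
Jonas ∩ Viktor ∩ Yosef ∩ Tara: 09:30-10:15, 10:30-11:45, 19:45-21:00.
Jonas ∩ Viktor ∩ Yosef ∩ Tara ∩ Priya: 09:30-10:15, 10:30-11:45, 19:45-21:00.

09:30-10:15, 10:30-11:45, 19:45-21:00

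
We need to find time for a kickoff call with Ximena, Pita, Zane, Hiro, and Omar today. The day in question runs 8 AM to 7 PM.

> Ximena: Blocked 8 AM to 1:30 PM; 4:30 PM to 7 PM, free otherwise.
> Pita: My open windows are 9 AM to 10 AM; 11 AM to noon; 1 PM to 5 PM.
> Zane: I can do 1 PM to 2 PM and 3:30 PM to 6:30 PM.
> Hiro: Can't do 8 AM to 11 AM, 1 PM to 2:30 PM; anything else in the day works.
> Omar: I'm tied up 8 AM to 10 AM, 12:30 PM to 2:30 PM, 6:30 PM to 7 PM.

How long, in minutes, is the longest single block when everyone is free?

Ximena free: 13:30-16:30 (invert busy blocks within the working day).
Pita free: 09:00-10:00, 11:00-12:00, 13:00-17:00.
Zane free: 13:00-14:00, 15:30-18:30.
Hiro free: 11:00-13:00, 14:30-19:00 (invert busy blocks within the working day).
Omar free: 10:00-12:30, 14:30-18:30 (invert busy blocks within the working day).
Ximena ∩ Pita: 13:30-16:30.
Ximena ∩ Pita ∩ Zane: 13:30-14:00, 15:30-16:30.
Ximena ∩ Pita ∩ Zane ∩ Hiro: 15:30-16:30.
Ximena ∩ Pita ∩ Zane ∩ Hiro ∩ Omar: 15:30-16:30.
The longest is 15:30-16:30 at 60 minutes.

60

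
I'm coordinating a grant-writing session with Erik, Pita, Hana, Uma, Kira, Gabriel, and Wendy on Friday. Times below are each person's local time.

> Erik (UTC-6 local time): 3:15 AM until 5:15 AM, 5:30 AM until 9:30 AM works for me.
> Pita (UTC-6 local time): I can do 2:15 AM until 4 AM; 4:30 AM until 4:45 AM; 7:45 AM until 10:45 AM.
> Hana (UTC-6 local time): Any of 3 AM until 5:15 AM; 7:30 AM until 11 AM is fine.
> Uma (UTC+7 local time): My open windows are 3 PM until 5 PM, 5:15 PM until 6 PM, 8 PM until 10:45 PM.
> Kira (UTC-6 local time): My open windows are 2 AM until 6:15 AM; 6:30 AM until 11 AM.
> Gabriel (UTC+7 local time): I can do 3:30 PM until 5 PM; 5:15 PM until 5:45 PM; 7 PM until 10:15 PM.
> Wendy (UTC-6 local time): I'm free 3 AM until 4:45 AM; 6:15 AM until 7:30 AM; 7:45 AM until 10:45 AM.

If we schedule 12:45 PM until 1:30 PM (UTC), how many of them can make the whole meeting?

4

Erik in UTC: 09:15-11:15, 11:30-15:30 (add 6h to convert from UTC-6).
Pita in UTC: 08:15-10:00, 10:30-10:45, 13:45-16:45 (add 6h to convert from UTC-6).
Hana in UTC: 09:00-11:15, 13:30-17:00 (add 6h to convert from UTC-6).
Uma in UTC: 08:00-10:00, 10:15-11:00, 13:00-15:45 (subtract 7h to convert from UTC+7).
Kira in UTC: 08:00-12:15, 12:30-17:00 (add 6h to convert from UTC-6).
Gabriel in UTC: 08:30-10:00, 10:15-10:45, 12:00-15:15 (subtract 7h to convert from UTC+7).
Wendy in UTC: 09:00-10:45, 12:15-13:30, 13:45-16:45 (add 6h to convert from UTC-6).
Erik, Kira, Gabriel, and Wendy can make the full 12:45-13:30 slot — that's 4.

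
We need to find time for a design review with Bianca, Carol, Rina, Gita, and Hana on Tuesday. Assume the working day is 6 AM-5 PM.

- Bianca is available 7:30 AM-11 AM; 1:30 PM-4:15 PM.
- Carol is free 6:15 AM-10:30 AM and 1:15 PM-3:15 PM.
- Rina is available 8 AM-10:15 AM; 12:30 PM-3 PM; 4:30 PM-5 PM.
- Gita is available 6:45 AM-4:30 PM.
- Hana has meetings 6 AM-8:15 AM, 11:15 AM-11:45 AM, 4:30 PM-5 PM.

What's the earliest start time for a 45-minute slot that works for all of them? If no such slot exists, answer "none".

08:15

Bianca free: 07:30-11:00, 13:30-16:15.
Carol free: 06:15-10:30, 13:15-15:15.
Rina free: 08:00-10:15, 12:30-15:00, 16:30-17:00.
Gita free: 06:45-16:30.
Hana free: 08:15-11:15, 11:45-16:30 (invert busy blocks within the working day).
Bianca ∩ Carol: 07:30-10:30, 13:30-15:15.
Bianca ∩ Carol ∩ Rina: 08:00-10:15, 13:30-15:00.
Bianca ∩ Carol ∩ Rina ∩ Gita: 08:00-10:15, 13:30-15:00.
Bianca ∩ Carol ∩ Rina ∩ Gita ∩ Hana: 08:15-10:15, 13:30-15:00.
The first common window of at least 45 minutes is 08:15-10:15, so the earliest start is 08:15.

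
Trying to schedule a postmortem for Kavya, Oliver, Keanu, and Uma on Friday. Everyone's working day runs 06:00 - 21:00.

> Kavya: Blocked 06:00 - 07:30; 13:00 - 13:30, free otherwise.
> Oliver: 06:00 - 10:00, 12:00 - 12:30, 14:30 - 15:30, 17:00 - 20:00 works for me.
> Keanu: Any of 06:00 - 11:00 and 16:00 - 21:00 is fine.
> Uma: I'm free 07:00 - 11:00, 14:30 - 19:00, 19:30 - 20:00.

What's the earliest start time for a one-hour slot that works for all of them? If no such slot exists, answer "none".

Kavya free: 07:30-13:00, 13:30-21:00 (invert busy blocks within the working day).
Oliver free: 06:00-10:00, 12:00-12:30, 14:30-15:30, 17:00-20:00.
Keanu free: 06:00-11:00, 16:00-21:00.
Uma free: 07:00-11:00, 14:30-19:00, 19:30-20:00.
Kavya ∩ Oliver: 07:30-10:00, 12:00-12:30, 14:30-15:30, 17:00-20:00.
Kavya ∩ Oliver ∩ Keanu: 07:30-10:00, 17:00-20:00.
Kavya ∩ Oliver ∩ Keanu ∩ Uma: 07:30-10:00, 17:00-19:00, 19:30-20:00.
Those are the intersection windows.
The first common window of at least 60 minutes is 07:30-10:00, so the earliest start is 07:30.

07:30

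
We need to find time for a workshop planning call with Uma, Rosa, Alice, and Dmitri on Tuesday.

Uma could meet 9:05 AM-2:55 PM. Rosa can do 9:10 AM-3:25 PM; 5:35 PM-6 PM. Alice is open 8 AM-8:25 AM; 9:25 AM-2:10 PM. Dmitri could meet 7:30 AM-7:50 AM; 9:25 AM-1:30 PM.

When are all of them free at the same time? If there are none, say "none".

Uma ∩ Rosa: 09:10-14:55.
Uma ∩ Rosa ∩ Alice: 09:25-14:10.
Uma ∩ Rosa ∩ Alice ∩ Dmitri: 09:25-13:30.

09:25-13:30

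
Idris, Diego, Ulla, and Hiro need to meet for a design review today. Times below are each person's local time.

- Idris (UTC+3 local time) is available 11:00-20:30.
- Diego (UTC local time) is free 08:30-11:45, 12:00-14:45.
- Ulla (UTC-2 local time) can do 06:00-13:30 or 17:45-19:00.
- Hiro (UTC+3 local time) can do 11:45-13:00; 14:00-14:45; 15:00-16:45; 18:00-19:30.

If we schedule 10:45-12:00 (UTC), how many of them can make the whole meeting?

Idris in UTC: 08:00-17:30 (subtract 3h to convert from UTC+3).
Diego in UTC: 08:30-11:45, 12:00-14:45.
Ulla in UTC: 08:00-15:30, 19:45-21:00 (add 2h to convert from UTC-2).
Hiro in UTC: 08:45-10:00, 11:00-11:45, 12:00-13:45, 15:00-16:30 (subtract 3h to convert from UTC+3).
Idris and Ulla can make the full 10:45-12:00 slot — that's 2.

2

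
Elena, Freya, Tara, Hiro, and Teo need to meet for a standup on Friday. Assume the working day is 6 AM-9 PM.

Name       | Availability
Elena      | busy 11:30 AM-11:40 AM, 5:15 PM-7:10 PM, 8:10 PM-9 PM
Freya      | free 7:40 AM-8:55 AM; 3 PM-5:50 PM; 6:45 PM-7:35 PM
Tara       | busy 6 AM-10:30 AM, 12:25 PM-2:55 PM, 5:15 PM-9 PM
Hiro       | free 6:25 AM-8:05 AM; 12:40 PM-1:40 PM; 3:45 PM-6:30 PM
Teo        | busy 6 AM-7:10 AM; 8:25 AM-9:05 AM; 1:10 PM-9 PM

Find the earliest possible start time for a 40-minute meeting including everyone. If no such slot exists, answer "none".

Elena free: 06:00-11:30, 11:40-17:15, 19:10-20:10 (invert busy blocks within the working day).
Freya free: 07:40-08:55, 15:00-17:50, 18:45-19:35.
Tara free: 10:30-12:25, 14:55-17:15 (invert busy blocks within the working day).
Hiro free: 06:25-08:05, 12:40-13:40, 15:45-18:30.
Teo free: 07:10-08:25, 09:05-13:10 (invert busy blocks within the working day).
Elena ∩ Freya: 07:40-08:55, 15:00-17:15, 19:10-19:35.
Elena ∩ Freya ∩ Tara: 15:00-17:15.
Elena ∩ Freya ∩ Tara ∩ Hiro: 15:45-17:15.
Elena ∩ Freya ∩ Tara ∩ Hiro ∩ Teo: ∅.
There is no time when everyone is free.
No common window is at least 40 minutes long.

none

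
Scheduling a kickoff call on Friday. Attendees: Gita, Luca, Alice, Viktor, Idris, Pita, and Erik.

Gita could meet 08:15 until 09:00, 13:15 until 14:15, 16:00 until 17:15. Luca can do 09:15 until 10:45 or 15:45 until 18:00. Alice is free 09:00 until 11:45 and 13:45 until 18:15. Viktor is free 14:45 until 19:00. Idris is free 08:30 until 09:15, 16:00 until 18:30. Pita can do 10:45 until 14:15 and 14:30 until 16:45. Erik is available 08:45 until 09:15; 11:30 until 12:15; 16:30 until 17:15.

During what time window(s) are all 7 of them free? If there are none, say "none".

Gita ∩ Luca: 16:00-17:15.
Gita ∩ Luca ∩ Alice: 16:00-17:15.
Gita ∩ Luca ∩ Alice ∩ Viktor: 16:00-17:15.
Gita ∩ Luca ∩ Alice ∩ Viktor ∩ Idris: 16:00-17:15.
Gita ∩ Luca ∩ Alice ∩ Viktor ∩ Idris ∩ Pita: 16:00-16:45.
Gita ∩ Luca ∩ Alice ∩ Viktor ∩ Idris ∩ Pita ∩ Erik: 16:30-16:45.
Those are the intersection windows.

16:30-16:45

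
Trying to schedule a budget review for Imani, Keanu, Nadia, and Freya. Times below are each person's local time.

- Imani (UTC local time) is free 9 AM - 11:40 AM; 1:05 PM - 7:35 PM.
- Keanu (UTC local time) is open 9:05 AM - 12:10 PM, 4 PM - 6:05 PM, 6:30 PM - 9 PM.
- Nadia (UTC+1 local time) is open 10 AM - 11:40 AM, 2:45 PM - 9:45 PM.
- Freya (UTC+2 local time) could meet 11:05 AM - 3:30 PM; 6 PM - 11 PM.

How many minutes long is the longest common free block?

Imani in UTC: 09:00-11:40, 13:05-19:35.
Keanu in UTC: 09:05-12:10, 16:00-18:05, 18:30-21:00.
Nadia in UTC: 09:00-10:40, 13:45-20:45 (subtract 1h to convert from UTC+1).
Freya in UTC: 09:05-13:30, 16:00-21:00 (subtract 2h to convert from UTC+2).
Imani ∩ Keanu: 09:05-11:40, 16:00-18:05, 18:30-19:35.
Imani ∩ Keanu ∩ Nadia: 09:05-10:40, 16:00-18:05, 18:30-19:35.
Imani ∩ Keanu ∩ Nadia ∩ Freya: 09:05-10:40, 16:00-18:05, 18:30-19:35.
The longest is 16:00-18:05 at 125 minutes.

125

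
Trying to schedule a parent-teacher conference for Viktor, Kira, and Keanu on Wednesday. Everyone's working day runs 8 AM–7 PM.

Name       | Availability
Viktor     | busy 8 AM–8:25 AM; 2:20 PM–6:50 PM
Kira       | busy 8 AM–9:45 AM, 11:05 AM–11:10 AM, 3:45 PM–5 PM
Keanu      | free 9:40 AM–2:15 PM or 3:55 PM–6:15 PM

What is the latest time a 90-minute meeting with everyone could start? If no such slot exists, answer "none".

Viktor free: 08:25-14:20, 18:50-19:00 (invert busy blocks within the working day).
Kira free: 09:45-11:05, 11:10-15:45, 17:00-19:00 (invert busy blocks within the working day).
Keanu free: 09:40-14:15, 15:55-18:15.
Viktor ∩ Kira: 09:45-11:05, 11:10-14:20, 18:50-19:00.
Viktor ∩ Kira ∩ Keanu: 09:45-11:05, 11:10-14:15.
The last common window of at least 90 minutes is 11:10-14:15; a 90-minute meeting can start as late as 12:45 and still end by 14:15.

12:45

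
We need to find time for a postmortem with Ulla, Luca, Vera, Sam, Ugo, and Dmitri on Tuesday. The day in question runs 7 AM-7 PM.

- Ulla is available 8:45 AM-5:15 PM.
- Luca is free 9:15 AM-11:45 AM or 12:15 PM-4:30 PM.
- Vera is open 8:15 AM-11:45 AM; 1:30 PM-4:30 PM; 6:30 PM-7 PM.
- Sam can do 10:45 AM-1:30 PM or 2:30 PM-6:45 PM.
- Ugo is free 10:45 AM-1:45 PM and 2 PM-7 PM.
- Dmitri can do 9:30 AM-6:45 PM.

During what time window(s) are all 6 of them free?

Ulla ∩ Luca: 09:15-11:45, 12:15-16:30.
Ulla ∩ Luca ∩ Vera: 09:15-11:45, 13:30-16:30.
Ulla ∩ Luca ∩ Vera ∩ Sam: 10:45-11:45, 14:30-16:30.
Ulla ∩ Luca ∩ Vera ∩ Sam ∩ Ugo: 10:45-11:45, 14:30-16:30.
Ulla ∩ Luca ∩ Vera ∩ Sam ∩ Ugo ∩ Dmitri: 10:45-11:45, 14:30-16:30.
So the common availability across everyone is 10:45-11:45, 14:30-16:30.

10:45-11:45, 14:30-16:30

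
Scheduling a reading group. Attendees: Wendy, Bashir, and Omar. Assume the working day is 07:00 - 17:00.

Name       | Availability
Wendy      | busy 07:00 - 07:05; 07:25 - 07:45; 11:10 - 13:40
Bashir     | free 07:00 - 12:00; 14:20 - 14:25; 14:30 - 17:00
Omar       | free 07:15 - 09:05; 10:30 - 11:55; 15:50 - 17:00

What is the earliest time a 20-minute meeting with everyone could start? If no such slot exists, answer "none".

07:45

Wendy free: 07:05-07:25, 07:45-11:10, 13:40-17:00 (invert busy blocks within the working day).
Bashir free: 07:00-12:00, 14:20-14:25, 14:30-17:00.
Omar free: 07:15-09:05, 10:30-11:55, 15:50-17:00.
Wendy ∩ Bashir: 07:05-07:25, 07:45-11:10, 14:20-14:25, 14:30-17:00.
Wendy ∩ Bashir ∩ Omar: 07:15-07:25, 07:45-09:05, 10:30-11:10, 15:50-17:00.
Those are the intersection windows.
The first common window of at least 20 minutes is 07:45-09:05, so the earliest start is 07:45.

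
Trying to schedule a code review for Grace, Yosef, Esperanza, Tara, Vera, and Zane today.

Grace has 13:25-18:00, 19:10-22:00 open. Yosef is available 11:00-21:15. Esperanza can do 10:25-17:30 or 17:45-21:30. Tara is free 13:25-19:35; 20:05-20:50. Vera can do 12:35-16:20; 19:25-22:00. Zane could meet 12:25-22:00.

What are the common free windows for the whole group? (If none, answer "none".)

Grace ∩ Yosef: 13:25-18:00, 19:10-21:15.
Grace ∩ Yosef ∩ Esperanza: 13:25-17:30, 17:45-18:00, 19:10-21:15.
Grace ∩ Yosef ∩ Esperanza ∩ Tara: 13:25-17:30, 17:45-18:00, 19:10-19:35, 20:05-20:50.
Grace ∩ Yosef ∩ Esperanza ∩ Tara ∩ Vera: 13:25-16:20, 19:25-19:35, 20:05-20:50.
Grace ∩ Yosef ∩ Esperanza ∩ Tara ∩ Vera ∩ Zane: 13:25-16:20, 19:25-19:35, 20:05-20:50.

13:25-16:20, 19:25-19:35, 20:05-20:50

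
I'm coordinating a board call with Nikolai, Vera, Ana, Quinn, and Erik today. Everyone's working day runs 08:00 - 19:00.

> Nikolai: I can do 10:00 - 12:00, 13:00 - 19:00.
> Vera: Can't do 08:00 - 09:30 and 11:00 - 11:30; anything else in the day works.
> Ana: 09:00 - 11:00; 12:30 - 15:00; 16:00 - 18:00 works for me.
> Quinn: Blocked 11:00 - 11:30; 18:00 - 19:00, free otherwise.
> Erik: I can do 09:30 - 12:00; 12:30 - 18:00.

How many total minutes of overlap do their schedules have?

300

Nikolai free: 10:00-12:00, 13:00-19:00.
Vera free: 09:30-11:00, 11:30-19:00 (invert busy blocks within the working day).
Ana free: 09:00-11:00, 12:30-15:00, 16:00-18:00.
Quinn free: 08:00-11:00, 11:30-18:00 (invert busy blocks within the working day).
Erik free: 09:30-12:00, 12:30-18:00.
Nikolai ∩ Vera: 10:00-11:00, 11:30-12:00, 13:00-19:00.
Nikolai ∩ Vera ∩ Ana: 10:00-11:00, 13:00-15:00, 16:00-18:00.
Nikolai ∩ Vera ∩ Ana ∩ Quinn: 10:00-11:00, 13:00-15:00, 16:00-18:00.
Nikolai ∩ Vera ∩ Ana ∩ Quinn ∩ Erik: 10:00-11:00, 13:00-15:00, 16:00-18:00.
Summing the common windows: 60 + 120 + 120 = 300 minutes.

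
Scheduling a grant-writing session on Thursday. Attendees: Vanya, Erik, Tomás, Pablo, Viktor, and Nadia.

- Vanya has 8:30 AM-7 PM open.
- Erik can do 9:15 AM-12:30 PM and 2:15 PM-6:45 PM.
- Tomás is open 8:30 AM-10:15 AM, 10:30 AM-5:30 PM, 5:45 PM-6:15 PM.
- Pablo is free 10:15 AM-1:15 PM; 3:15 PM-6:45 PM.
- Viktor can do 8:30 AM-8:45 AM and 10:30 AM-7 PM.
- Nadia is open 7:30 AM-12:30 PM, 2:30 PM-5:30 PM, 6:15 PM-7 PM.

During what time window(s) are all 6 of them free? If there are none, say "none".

Vanya ∩ Erik: 09:15-12:30, 14:15-18:45.
Vanya ∩ Erik ∩ Tomás: 09:15-10:15, 10:30-12:30, 14:15-17:30, 17:45-18:15.
Vanya ∩ Erik ∩ Tomás ∩ Pablo: 10:30-12:30, 15:15-17:30, 17:45-18:15.
Vanya ∩ Erik ∩ Tomás ∩ Pablo ∩ Viktor: 10:30-12:30, 15:15-17:30, 17:45-18:15.
Vanya ∩ Erik ∩ Tomás ∩ Pablo ∩ Viktor ∩ Nadia: 10:30-12:30, 15:15-17:30.
Those are the intersection windows.

10:30-12:30, 15:15-17:30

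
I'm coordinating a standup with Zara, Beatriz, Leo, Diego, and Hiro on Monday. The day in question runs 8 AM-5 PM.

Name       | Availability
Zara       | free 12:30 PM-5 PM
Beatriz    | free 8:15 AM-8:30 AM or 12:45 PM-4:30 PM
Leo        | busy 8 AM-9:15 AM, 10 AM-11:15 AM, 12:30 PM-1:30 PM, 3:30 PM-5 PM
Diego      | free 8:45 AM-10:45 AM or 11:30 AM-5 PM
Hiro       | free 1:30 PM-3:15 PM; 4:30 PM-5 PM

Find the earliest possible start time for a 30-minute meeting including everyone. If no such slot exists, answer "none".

Zara free: 12:30-17:00.
Beatriz free: 08:15-08:30, 12:45-16:30.
Leo free: 09:15-10:00, 11:15-12:30, 13:30-15:30 (invert busy blocks within the working day).
Diego free: 08:45-10:45, 11:30-17:00.
Hiro free: 13:30-15:15, 16:30-17:00.
Zara ∩ Beatriz: 12:45-16:30.
Zara ∩ Beatriz ∩ Leo: 13:30-15:30.
Zara ∩ Beatriz ∩ Leo ∩ Diego: 13:30-15:30.
Zara ∩ Beatriz ∩ Leo ∩ Diego ∩ Hiro: 13:30-15:15.
Those are the intersection windows.
The first common window of at least 30 minutes is 13:30-15:15, so the earliest start is 13:30.

13:30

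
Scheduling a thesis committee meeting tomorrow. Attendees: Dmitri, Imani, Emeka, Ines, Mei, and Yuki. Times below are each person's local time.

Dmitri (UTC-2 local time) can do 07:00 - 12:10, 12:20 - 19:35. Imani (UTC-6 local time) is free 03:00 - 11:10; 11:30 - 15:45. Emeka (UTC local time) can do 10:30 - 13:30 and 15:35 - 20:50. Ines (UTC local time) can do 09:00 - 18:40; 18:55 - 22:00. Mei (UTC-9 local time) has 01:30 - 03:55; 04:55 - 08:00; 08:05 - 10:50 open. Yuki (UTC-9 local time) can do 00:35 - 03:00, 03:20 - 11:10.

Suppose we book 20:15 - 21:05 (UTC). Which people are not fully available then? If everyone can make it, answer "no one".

Dmitri in UTC: 09:00-14:10, 14:20-21:35 (add 2h to convert from UTC-2).
Imani in UTC: 09:00-17:10, 17:30-21:45 (add 6h to convert from UTC-6).
Emeka in UTC: 10:30-13:30, 15:35-20:50.
Ines in UTC: 09:00-18:40, 18:55-22:00.
Mei in UTC: 10:30-12:55, 13:55-17:00, 17:05-19:50 (add 9h to convert from UTC-9).
Yuki in UTC: 09:35-12:00, 12:20-20:10 (add 9h to convert from UTC-9).
Dmitri: free for 20:15-21:05. Imani: free for 20:15-21:05. Emeka: not fully free for 20:15-21:05. Ines: free for 20:15-21:05. Mei: not fully free for 20:15-21:05. Yuki: not fully free for 20:15-21:05.

Emeka, Mei, Yuki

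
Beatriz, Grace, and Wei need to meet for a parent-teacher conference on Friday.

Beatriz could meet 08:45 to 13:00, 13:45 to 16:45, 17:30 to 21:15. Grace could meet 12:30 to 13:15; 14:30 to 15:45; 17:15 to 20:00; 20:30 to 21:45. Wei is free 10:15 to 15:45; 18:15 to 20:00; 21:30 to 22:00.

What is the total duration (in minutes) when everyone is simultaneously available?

210

Beatriz ∩ Grace: 12:30-13:00, 14:30-15:45, 17:30-20:00, 20:30-21:15.
Beatriz ∩ Grace ∩ Wei: 12:30-13:00, 14:30-15:45, 18:15-20:00.
Those are the intersection windows.
Summing the common windows: 30 + 75 + 105 = 210 minutes.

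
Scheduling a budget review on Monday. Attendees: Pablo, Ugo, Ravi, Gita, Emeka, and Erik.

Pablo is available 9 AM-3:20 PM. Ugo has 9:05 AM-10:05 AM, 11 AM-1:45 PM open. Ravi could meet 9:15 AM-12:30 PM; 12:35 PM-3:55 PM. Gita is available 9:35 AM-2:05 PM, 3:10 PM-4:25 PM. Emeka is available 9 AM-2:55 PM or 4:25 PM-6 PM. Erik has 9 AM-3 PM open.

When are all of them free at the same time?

09:35-10:05, 11:00-12:30, 12:35-13:45

Pablo ∩ Ugo: 09:05-10:05, 11:00-13:45.
Pablo ∩ Ugo ∩ Ravi: 09:15-10:05, 11:00-12:30, 12:35-13:45.
Pablo ∩ Ugo ∩ Ravi ∩ Gita: 09:35-10:05, 11:00-12:30, 12:35-13:45.
Pablo ∩ Ugo ∩ Ravi ∩ Gita ∩ Emeka: 09:35-10:05, 11:00-12:30, 12:35-13:45.
Pablo ∩ Ugo ∩ Ravi ∩ Gita ∩ Emeka ∩ Erik: 09:35-10:05, 11:00-12:30, 12:35-13:45.
So the common availability across everyone is 09:35-10:05, 11:00-12:30, 12:35-13:45.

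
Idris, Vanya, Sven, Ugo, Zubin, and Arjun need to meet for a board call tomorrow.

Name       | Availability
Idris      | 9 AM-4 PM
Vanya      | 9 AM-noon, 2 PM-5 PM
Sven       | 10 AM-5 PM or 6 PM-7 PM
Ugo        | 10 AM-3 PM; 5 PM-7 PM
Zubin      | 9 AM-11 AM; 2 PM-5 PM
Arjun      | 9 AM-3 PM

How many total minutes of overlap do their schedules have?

Idris ∩ Vanya: 09:00-12:00, 14:00-16:00.
Idris ∩ Vanya ∩ Sven: 10:00-12:00, 14:00-16:00.
Idris ∩ Vanya ∩ Sven ∩ Ugo: 10:00-12:00, 14:00-15:00.
Idris ∩ Vanya ∩ Sven ∩ Ugo ∩ Zubin: 10:00-11:00, 14:00-15:00.
Idris ∩ Vanya ∩ Sven ∩ Ugo ∩ Zubin ∩ Arjun: 10:00-11:00, 14:00-15:00.
Summing the common windows: 60 + 60 = 120 minutes.

120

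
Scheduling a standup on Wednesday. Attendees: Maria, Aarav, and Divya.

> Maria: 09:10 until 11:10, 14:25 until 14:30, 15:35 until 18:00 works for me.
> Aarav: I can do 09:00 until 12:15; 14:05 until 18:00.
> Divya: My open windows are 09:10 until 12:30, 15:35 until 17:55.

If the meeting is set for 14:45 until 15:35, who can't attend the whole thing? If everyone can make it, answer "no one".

Divya, Maria

Maria: not fully free for 14:45-15:35. Aarav: free for 14:45-15:35. Divya: not fully free for 14:45-15:35.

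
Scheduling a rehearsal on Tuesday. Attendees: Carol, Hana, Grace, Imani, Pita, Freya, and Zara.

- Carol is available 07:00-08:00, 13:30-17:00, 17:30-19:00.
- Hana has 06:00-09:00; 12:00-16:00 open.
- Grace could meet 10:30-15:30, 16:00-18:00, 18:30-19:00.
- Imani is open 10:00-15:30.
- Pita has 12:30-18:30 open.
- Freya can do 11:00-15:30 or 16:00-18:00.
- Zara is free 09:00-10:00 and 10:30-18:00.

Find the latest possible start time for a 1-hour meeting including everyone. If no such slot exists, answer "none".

14:30

Carol ∩ Hana: 07:00-08:00, 13:30-16:00.
Carol ∩ Hana ∩ Grace: 13:30-15:30.
Carol ∩ Hana ∩ Grace ∩ Imani: 13:30-15:30.
Carol ∩ Hana ∩ Grace ∩ Imani ∩ Pita: 13:30-15:30.
Carol ∩ Hana ∩ Grace ∩ Imani ∩ Pita ∩ Freya: 13:30-15:30.
Carol ∩ Hana ∩ Grace ∩ Imani ∩ Pita ∩ Freya ∩ Zara: 13:30-15:30.
The last common window of at least 60 minutes is 13:30-15:30; a 60-minute meeting can start as late as 14:30 and still end by 15:30.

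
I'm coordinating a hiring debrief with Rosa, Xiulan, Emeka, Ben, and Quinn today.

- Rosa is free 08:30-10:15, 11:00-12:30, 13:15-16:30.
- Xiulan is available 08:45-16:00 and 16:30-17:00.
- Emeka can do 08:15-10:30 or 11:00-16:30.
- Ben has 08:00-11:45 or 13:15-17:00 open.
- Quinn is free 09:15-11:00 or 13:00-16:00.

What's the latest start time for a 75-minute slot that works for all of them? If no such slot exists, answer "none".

Rosa ∩ Xiulan: 08:45-10:15, 11:00-12:30, 13:15-16:00.
Rosa ∩ Xiulan ∩ Emeka: 08:45-10:15, 11:00-12:30, 13:15-16:00.
Rosa ∩ Xiulan ∩ Emeka ∩ Ben: 08:45-10:15, 11:00-11:45, 13:15-16:00.
Rosa ∩ Xiulan ∩ Emeka ∩ Ben ∩ Quinn: 09:15-10:15, 13:15-16:00.
The last common window of at least 75 minutes is 13:15-16:00; a 75-minute meeting can start as late as 14:45 and still end by 16:00.

14:45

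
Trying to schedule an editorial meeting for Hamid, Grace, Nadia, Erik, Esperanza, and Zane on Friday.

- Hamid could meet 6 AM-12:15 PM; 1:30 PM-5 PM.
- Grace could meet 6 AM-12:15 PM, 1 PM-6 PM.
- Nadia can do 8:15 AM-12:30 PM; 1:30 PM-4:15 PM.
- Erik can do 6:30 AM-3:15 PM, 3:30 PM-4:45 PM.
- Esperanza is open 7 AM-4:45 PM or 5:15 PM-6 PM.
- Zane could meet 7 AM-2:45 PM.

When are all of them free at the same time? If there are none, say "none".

08:15-12:15, 13:30-14:45

Hamid ∩ Grace: 06:00-12:15, 13:30-17:00.
Hamid ∩ Grace ∩ Nadia: 08:15-12:15, 13:30-16:15.
Hamid ∩ Grace ∩ Nadia ∩ Erik: 08:15-12:15, 13:30-15:15, 15:30-16:15.
Hamid ∩ Grace ∩ Nadia ∩ Erik ∩ Esperanza: 08:15-12:15, 13:30-15:15, 15:30-16:15.
Hamid ∩ Grace ∩ Nadia ∩ Erik ∩ Esperanza ∩ Zane: 08:15-12:15, 13:30-14:45.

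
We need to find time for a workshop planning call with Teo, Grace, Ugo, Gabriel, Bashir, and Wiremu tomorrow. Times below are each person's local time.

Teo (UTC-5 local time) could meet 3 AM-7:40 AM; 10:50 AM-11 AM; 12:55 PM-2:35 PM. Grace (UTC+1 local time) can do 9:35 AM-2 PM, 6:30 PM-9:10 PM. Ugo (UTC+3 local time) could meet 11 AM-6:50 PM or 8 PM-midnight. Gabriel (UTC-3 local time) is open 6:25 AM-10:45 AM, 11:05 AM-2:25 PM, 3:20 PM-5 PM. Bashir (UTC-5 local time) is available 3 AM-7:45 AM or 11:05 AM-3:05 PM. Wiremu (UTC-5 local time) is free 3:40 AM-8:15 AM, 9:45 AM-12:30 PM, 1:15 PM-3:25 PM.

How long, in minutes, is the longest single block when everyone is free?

195

Teo in UTC: 08:00-12:40, 15:50-16:00, 17:55-19:35 (add 5h to convert from UTC-5).
Grace in UTC: 08:35-13:00, 17:30-20:10 (subtract 1h to convert from UTC+1).
Ugo in UTC: 08:00-15:50, 17:00-21:00 (subtract 3h to convert from UTC+3).
Gabriel in UTC: 09:25-13:45, 14:05-17:25, 18:20-20:00 (add 3h to convert from UTC-3).
Bashir in UTC: 08:00-12:45, 16:05-20:05 (add 5h to convert from UTC-5).
Wiremu in UTC: 08:40-13:15, 14:45-17:30, 18:15-20:25 (add 5h to convert from UTC-5).
Teo ∩ Grace: 08:35-12:40, 17:55-19:35.
Teo ∩ Grace ∩ Ugo: 08:35-12:40, 17:55-19:35.
Teo ∩ Grace ∩ Ugo ∩ Gabriel: 09:25-12:40, 18:20-19:35.
Teo ∩ Grace ∩ Ugo ∩ Gabriel ∩ Bashir: 09:25-12:40, 18:20-19:35.
Teo ∩ Grace ∩ Ugo ∩ Gabriel ∩ Bashir ∩ Wiremu: 09:25-12:40, 18:20-19:35.
So the common availability across everyone is 09:25-12:40, 18:20-19:35.
The longest is 09:25-12:40 at 195 minutes.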